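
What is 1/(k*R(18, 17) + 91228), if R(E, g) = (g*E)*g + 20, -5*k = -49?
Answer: 5/712018 ≈ 7.0223e-6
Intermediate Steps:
k = 49/5 (k = -⅕*(-49) = 49/5 ≈ 9.8000)
R(E, g) = 20 + E*g² (R(E, g) = (E*g)*g + 20 = E*g² + 20 = 20 + E*g²)
1/(k*R(18, 17) + 91228) = 1/(49*(20 + 18*17²)/5 + 91228) = 1/(49*(20 + 18*289)/5 + 91228) = 1/(49*(20 + 5202)/5 + 91228) = 1/((49/5)*5222 + 91228) = 1/(255878/5 + 91228) = 1/(712018/5) = 5/712018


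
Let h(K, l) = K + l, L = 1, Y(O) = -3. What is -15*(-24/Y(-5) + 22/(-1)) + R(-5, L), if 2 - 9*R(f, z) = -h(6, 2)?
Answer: 1900/9 ≈ 211.11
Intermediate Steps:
R(f, z) = 10/9 (R(f, z) = 2/9 - (-1)*(6 + 2)/9 = 2/9 - (-1)*8/9 = 2/9 - ⅑*(-8) = 2/9 + 8/9 = 10/9)
-15*(-24/Y(-5) + 22/(-1)) + R(-5, L) = -15*(-24/(-3) + 22/(-1)) + 10/9 = -15*(-24*(-⅓) + 22*(-1)) + 10/9 = -15*(8 - 22) + 10/9 = -15*(-14) + 10/9 = 210 + 10/9 = 1900/9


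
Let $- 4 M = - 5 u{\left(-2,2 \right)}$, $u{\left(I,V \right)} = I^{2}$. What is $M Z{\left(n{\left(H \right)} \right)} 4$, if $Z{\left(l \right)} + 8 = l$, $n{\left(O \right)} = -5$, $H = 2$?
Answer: $-260$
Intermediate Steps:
$Z{\left(l \right)} = -8 + l$
$M = 5$ ($M = - \frac{\left(-5\right) \left(-2\right)^{2}}{4} = - \frac{\left(-5\right) 4}{4} = \left(- \frac{1}{4}\right) \left(-20\right) = 5$)
$M Z{\left(n{\left(H \right)} \right)} 4 = 5 \left(-8 - 5\right) 4 = 5 \left(-13\right) 4 = \left(-65\right) 4 = -260$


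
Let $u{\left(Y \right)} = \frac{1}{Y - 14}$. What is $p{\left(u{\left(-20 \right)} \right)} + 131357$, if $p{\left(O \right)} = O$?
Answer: $\frac{4466137}{34} \approx 1.3136 \cdot 10^{5}$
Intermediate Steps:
$u{\left(Y \right)} = \frac{1}{-14 + Y}$
$p{\left(u{\left(-20 \right)} \right)} + 131357 = \frac{1}{-14 - 20} + 131357 = \frac{1}{-34} + 131357 = - \frac{1}{34} + 131357 = \frac{4466137}{34}$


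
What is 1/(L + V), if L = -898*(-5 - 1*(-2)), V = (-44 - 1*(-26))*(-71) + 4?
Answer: 1/3976 ≈ 0.00025151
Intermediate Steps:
V = 1282 (V = (-44 + 26)*(-71) + 4 = -18*(-71) + 4 = 1278 + 4 = 1282)
L = 2694 (L = -898*(-5 + 2) = -898*(-3) = 2694)
1/(L + V) = 1/(2694 + 1282) = 1/3976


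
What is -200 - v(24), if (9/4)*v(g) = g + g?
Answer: -664/3 ≈ -221.33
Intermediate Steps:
v(g) = 8*g/9 (v(g) = 4*(g + g)/9 = 4*(2*g)/9 = 8*g/9)
-200 - v(24) = -200 - 8*24/9 = -200 - 1*64/3 = -200 - 64/3 = -664/3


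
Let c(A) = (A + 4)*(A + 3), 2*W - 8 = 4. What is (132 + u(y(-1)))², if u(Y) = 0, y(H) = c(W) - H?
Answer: 17424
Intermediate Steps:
W = 6 (W = 4 + (½)*4 = 4 + 2 = 6)
c(A) = (3 + A)*(4 + A) (c(A) = (4 + A)*(3 + A) = (3 + A)*(4 + A))
y(H) = 90 - H (y(H) = (12 + 6² + 7*6) - H = (12 + 36 + 42) - H = 90 - H)
(132 + u(y(-1)))² = (132 + 0)² = 132² = 17424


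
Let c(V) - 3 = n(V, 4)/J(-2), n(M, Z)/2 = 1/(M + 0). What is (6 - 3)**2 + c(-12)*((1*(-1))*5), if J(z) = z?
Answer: -77/12 ≈ -6.4167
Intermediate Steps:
n(M, Z) = 2/M (n(M, Z) = 2/(M + 0) = 2/M)
c(V) = 3 - 1/V (c(V) = 3 + (2/V)/(-2) = 3 + (2/V)*(-1/2) = 3 - 1/V)
(6 - 3)**2 + c(-12)*((1*(-1))*5) = (6 - 3)**2 + (3 - 1/(-12))*((1*(-1))*5) = 3**2 + (3 - 1*(-1/12))*(-1*5) = 9 + (3 + 1/12)*(-5) = 9 + (37/12)*(-5) = 9 - 185/12 = -77/12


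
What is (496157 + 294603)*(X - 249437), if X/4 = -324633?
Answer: -1224071966440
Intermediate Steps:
X = -1298532 (X = 4*(-324633) = -1298532)
(496157 + 294603)*(X - 249437) = (496157 + 294603)*(-1298532 - 249437) = 790760*(-1547969) = -1224071966440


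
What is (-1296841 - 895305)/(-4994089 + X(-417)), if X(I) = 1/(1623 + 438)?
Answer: 2259006453/5146408714 ≈ 0.43895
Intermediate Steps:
X(I) = 1/2061
(-1296841 - 895305)/(-4994089 + X(-417)) = (-1296841 - 895305)/(-4994089 + 1/2061) = -2192146/(-10292817428/2061) = -2192146*(-2061/10292817428) = 2259006453/5146408714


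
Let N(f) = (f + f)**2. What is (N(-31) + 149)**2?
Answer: 15944049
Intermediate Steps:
N(f) = 4*f**2 (N(f) = (2*f)**2 = 4*f**2)
(N(-31) + 149)**2 = (4*(-31)**2 + 149)**2 = (4*961 + 149)**2 = (3844 + 149)**2 = 3993**2 = 15944049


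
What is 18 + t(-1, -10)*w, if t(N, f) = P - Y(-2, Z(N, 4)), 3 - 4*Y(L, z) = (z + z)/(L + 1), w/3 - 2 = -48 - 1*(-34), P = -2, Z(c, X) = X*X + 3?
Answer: 459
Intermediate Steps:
Z(c, X) = 3 + X² (Z(c, X) = X² + 3 = 3 + X²)
w = -36 (w = 6 + 3*(-48 - 1*(-34)) = 6 + 3*(-48 + 34) = 6 + 3*(-14) = 6 - 42 = -36)
Y(L, z) = ¾ - z/(2*(1 + L)) (Y(L, z) = ¾ - (z + z)/(4*(L + 1)) = ¾ - 2*z/(4*(1 + L)) = ¾ - z/(2*(1 + L)))
t(N, f) = -49/4 (t(N, f) = -2 - (3 - 2*(3 + 4²) + 3*(-2))/(4*(1 - 2)) = -2 - (3 - 2*(3 + 16) - 6)/(4*(-1)) = -2 - (-1)*(3 - 2*19 - 6)/4 = -2 - (-1)*(3 - 38 - 6)/4 = -2 - (-1)*(-41)/4 = -2 - 1*41/4 = -2 - 41/4 = -49/4)
18 + t(-1, -10)*w = 18 - 49/4*(-36) = 18 + 441 = 459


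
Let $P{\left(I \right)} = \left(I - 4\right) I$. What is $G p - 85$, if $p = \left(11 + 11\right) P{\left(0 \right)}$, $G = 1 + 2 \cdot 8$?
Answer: $-85$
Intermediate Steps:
$P{\left(I \right)} = I \left(-4 + I\right)$ ($P{\left(I \right)} = \left(-4 + I\right) I = I \left(-4 + I\right)$)
$G = 17$ ($G = 1 + 16 = 17$)
$p = 0$ ($p = \left(11 + 11\right) 0 \left(-4 + 0\right) = 22 \cdot 0 \left(-4\right) = 22 \cdot 0 = 0$)
$G p - 85 = 17 \cdot 0 - 85 = 0 - 85 = -85$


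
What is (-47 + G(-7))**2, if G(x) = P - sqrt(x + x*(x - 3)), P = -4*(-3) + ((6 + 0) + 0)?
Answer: 904 + 174*sqrt(7) ≈ 1364.4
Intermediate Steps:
P = 18 (P = 12 + (6 + 0) = 12 + 6 = 18)
G(x) = 18 - sqrt(x + x*(-3 + x)) (G(x) = 18 - sqrt(x + x*(x - 3)) = 18 - sqrt(x + x*(-3 + x)))
(-47 + G(-7))**2 = (-47 + (18 - sqrt(-7*(-2 - 7))))**2 = (-47 + (18 - sqrt(-7*(-9))))**2 = (-47 + (18 - sqrt(63)))**2 = (-47 + (18 - 3*sqrt(7)))**2 = (-29 - 3*sqrt(7))**2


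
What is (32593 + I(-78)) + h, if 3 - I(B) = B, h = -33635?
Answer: -961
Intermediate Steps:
I(B) = 3 - B
(32593 + I(-78)) + h = (32593 + (3 - 1*(-78))) - 33635 = (32593 + (3 + 78)) - 33635 = (32593 + 81) - 33635 = 32674 - 33635 = -961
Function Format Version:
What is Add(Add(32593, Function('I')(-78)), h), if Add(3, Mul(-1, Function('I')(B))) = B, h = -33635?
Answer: -961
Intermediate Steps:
Function('I')(B) = Add(3, Mul(-1, B))
Add(Add(32593, Function('I')(-78)), h) = Add(Add(32593, Add(3, Mul(-1, -78))), -33635) = Add(Add(32593, Add(3, 78)), -33635) = Add(Add(32593, 81), -33635) = Add(32674, -33635) = -961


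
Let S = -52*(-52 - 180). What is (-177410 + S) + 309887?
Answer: 144541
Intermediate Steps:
S = 12064 (S = -52*(-232) = 12064)
(-177410 + S) + 309887 = (-177410 + 12064) + 309887 = -165346 + 309887 = 144541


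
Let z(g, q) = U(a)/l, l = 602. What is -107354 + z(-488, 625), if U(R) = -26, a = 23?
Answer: -32313567/301 ≈ -1.0735e+5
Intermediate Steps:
z(g, q) = -13/301 (z(g, q) = -26/602 = -26*1/602 = -13/301)
-107354 + z(-488, 625) = -107354 - 13/301 = -32313567/301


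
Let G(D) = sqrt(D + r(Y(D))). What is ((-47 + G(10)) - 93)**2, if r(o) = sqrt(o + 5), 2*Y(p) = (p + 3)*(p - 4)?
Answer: (140 - sqrt(2)*sqrt(5 + sqrt(11)))**2 ≈ 18475.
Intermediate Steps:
Y(p) = (-4 + p)*(3 + p)/2 (Y(p) = ((p + 3)*(p - 4))/2 = ((3 + p)*(-4 + p))/2 = ((-4 + p)*(3 + p))/2 = (-4 + p)*(3 + p)/2)
r(o) = sqrt(5 + o)
G(D) = sqrt(D + sqrt(-1 + D**2/2 - D/2)) (G(D) = sqrt(D + sqrt(5 + (-6 + D**2/2 - D/2))) = sqrt(D + sqrt(-1 + D**2/2 - D/2)))
((-47 + G(10)) - 93)**2 = ((-47 + sqrt(4*10 + 2*sqrt(2)*sqrt(-2 + 10**2 - 1*10))/2) - 93)**2 = ((-47 + sqrt(40 + 2*sqrt(2)*sqrt(-2 + 100 - 10))/2) - 93)**2 = ((-47 + sqrt(40 + 2*sqrt(2)*sqrt(88))/2) - 93)**2 = ((-47 + sqrt(40 + 2*sqrt(2)*(2*sqrt(22)))/2) - 93)**2 = ((-47 + sqrt(40 + 8*sqrt(11))/2) - 93)**2 = (-140 + sqrt(40 + 8*sqrt(11))/2)**2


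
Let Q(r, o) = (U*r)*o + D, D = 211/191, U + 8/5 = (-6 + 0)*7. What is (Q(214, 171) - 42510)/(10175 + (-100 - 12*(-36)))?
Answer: -1564296967/10034185 ≈ -155.90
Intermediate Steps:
U = -218/5 (U = -8/5 + (-6 + 0)*7 = -8/5 - 6*7 = -8/5 - 42 = -218/5 ≈ -43.600)
D = 211/191 (D = 211*(1/191) = 211/191 ≈ 1.1047)
Q(r, o) = 211/191 - 218*o*r/5 (Q(r, o) = (-218*r/5)*o + 211/191 = -218*o*r/5 + 211/191 = 211/191 - 218*o*r/5)
(Q(214, 171) - 42510)/(10175 + (-100 - 12*(-36))) = ((211/191 - 218/5*171*214) - 42510)/(10175 + (-100 - 12*(-36))) = ((211/191 - 7977492/5) - 42510)/(10175 + (-100 + 432)) = (-1523699917/955 - 42510)/(10175 + 332) = -1564296967/955/10507 = -1564296967/955*1/10507 = -1564296967/10034185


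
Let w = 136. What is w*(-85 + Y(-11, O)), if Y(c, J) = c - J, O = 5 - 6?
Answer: -12920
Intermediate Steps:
O = -1
w*(-85 + Y(-11, O)) = 136*(-85 + (-11 - 1*(-1))) = 136*(-85 + (-11 + 1)) = 136*(-85 - 10) = 136*(-95) = -12920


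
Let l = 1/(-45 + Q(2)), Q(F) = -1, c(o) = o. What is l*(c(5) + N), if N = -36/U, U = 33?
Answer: -43/506 ≈ -0.084980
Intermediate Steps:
l = -1/46 (l = 1/(-45 - 1) = 1/(-46) = -1/46 ≈ -0.021739)
N = -12/11 (N = -36/33 = -36*1/33 = -12/11 ≈ -1.0909)
l*(c(5) + N) = -(5 - 12/11)/46 = -1/46*43/11 = -43/506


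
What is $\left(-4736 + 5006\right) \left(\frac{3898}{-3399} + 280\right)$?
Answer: $\frac{85303980}{1133} \approx 75290.0$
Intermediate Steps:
$\left(-4736 + 5006\right) \left(\frac{3898}{-3399} + 280\right) = 270 \left(3898 \left(- \frac{1}{3399}\right) + 280\right) = 270 \left(- \frac{3898}{3399} + 280\right) = 270 \cdot \frac{947822}{3399} = \frac{85303980}{1133}$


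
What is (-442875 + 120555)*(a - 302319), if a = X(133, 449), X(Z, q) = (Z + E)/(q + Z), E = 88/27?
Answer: 255204224313640/2619 ≈ 9.7443e+10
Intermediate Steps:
E = 88/27 (E = 88*(1/27) = 88/27 ≈ 3.2593)
X(Z, q) = (88/27 + Z)/(Z + q) (X(Z, q) = (Z + 88/27)/(q + Z) = (88/27 + Z)/(Z + q))
a = 3679/15714 (a = (88/27 + 133)/(133 + 449) = (3679/27)/582 = (1/582)*(3679/27) = 3679/15714 ≈ 0.23412)
(-442875 + 120555)*(a - 302319) = (-442875 + 120555)*(3679/15714 - 302319) = -322320*(-4750637087/15714) = 255204224313640/2619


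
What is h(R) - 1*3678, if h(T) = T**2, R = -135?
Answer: 14547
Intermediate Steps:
h(R) - 1*3678 = (-135)**2 - 1*3678 = 18225 - 3678 = 14547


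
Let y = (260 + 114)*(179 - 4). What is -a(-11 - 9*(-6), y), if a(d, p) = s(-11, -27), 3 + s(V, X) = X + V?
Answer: 41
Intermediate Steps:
s(V, X) = -3 + V + X (s(V, X) = -3 + (X + V) = -3 + (V + X) = -3 + V + X)
y = 65450 (y = 374*175 = 65450)
a(d, p) = -41 (a(d, p) = -3 - 11 - 27 = -41)
-a(-11 - 9*(-6), y) = -1*(-41) = 41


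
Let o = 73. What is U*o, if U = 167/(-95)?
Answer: -12191/95 ≈ -128.33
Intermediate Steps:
U = -167/95 (U = 167*(-1/95) = -167/95 ≈ -1.7579)
U*o = -167/95*73 = -12191/95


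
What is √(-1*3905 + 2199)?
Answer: I*√1706 ≈ 41.304*I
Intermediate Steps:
√(-1*3905 + 2199) = √(-3905 + 2199) = √(-1706) = I*√1706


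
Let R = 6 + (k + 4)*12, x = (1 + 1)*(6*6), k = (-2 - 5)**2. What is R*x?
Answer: 46224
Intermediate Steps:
k = 49 (k = (-7)**2 = 49)
x = 72 (x = 2*36 = 72)
R = 642 (R = 6 + (49 + 4)*12 = 6 + 53*12 = 6 + 636 = 642)
R*x = 642*72 = 46224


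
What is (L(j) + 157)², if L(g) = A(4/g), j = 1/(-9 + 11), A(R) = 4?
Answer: 25921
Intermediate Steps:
j = ½ (j = 1/2 = ½ ≈ 0.50000)
L(g) = 4
(L(j) + 157)² = (4 + 157)² = 161² = 25921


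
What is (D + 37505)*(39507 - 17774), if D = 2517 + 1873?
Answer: 910504035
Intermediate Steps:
D = 4390
(D + 37505)*(39507 - 17774) = (4390 + 37505)*(39507 - 17774) = 41895*21733 = 910504035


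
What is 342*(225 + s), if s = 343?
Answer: 194256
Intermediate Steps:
342*(225 + s) = 342*(225 + 343) = 342*568 = 194256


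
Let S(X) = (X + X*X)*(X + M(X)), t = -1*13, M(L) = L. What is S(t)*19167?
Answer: -77741352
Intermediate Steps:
t = -13
S(X) = 2*X*(X + X²) (S(X) = (X + X*X)*(X + X) = (X + X²)*(2*X) = 2*X*(X + X²))
S(t)*19167 = (2*(-13)²*(1 - 13))*19167 = (2*169*(-12))*19167 = -4056*19167 = -77741352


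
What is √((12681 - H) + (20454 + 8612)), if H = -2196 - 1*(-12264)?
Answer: √31679 ≈ 177.99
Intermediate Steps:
H = 10068 (H = -2196 + 12264 = 10068)
√((12681 - H) + (20454 + 8612)) = √((12681 - 1*10068) + (20454 + 8612)) = √((12681 - 10068) + 29066) = √(2613 + 29066) = √31679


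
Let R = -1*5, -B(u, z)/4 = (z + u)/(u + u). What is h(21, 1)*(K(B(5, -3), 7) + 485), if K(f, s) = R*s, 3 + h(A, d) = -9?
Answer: -5400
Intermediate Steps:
B(u, z) = -2*(u + z)/u (B(u, z) = -4*(z + u)/(u + u) = -4*(u + z)/(2*u) = -4*(u + z)*1/(2*u) = -2*(u + z)/u)
h(A, d) = -12 (h(A, d) = -3 - 9 = -12)
R = -5
K(f, s) = -5*s
h(21, 1)*(K(B(5, -3), 7) + 485) = -12*(-5*7 + 485) = -12*(-35 + 485) = -12*450 = -5400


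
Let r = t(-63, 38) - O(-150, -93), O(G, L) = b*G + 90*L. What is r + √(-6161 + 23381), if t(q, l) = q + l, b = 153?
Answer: 31295 + 2*√4305 ≈ 31426.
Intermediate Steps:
t(q, l) = l + q
O(G, L) = 90*L + 153*G (O(G, L) = 153*G + 90*L = 90*L + 153*G)
r = 31295 (r = (38 - 63) - (90*(-93) + 153*(-150)) = -25 - (-8370 - 22950) = -25 - 1*(-31320) = -25 + 31320 = 31295)
r + √(-6161 + 23381) = 31295 + √(-6161 + 23381) = 31295 + √17220 = 31295 + 2*√4305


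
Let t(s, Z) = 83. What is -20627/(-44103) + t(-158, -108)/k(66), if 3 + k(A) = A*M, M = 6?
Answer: 1307440/1925831 ≈ 0.67890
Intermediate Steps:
k(A) = -3 + 6*A (k(A) = -3 + A*6 = -3 + 6*A)
-20627/(-44103) + t(-158, -108)/k(66) = -20627/(-44103) + 83/(-3 + 6*66) = -20627*(-1/44103) + 83/(-3 + 396) = 20627/44103 + 83/393 = 1307440/1925831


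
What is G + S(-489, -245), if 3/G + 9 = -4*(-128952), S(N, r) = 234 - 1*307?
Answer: -12551108/171933 ≈ -73.000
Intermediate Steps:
S(N, r) = -73 (S(N, r) = 234 - 307 = -73)
G = 1/171933 (G = 3/(-9 - 4*(-128952)) = 3/(-9 + 515808) = 3/515799 = 3*(1/515799) = 1/171933 ≈ 5.8162e-6)
G + S(-489, -245) = 1/171933 - 73 = -12551108/171933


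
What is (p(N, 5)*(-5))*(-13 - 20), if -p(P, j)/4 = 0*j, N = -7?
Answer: 0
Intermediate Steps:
p(P, j) = 0 (p(P, j) = -0*j = -4*0 = 0)
(p(N, 5)*(-5))*(-13 - 20) = (0*(-5))*(-13 - 20) = 0*(-33) = 0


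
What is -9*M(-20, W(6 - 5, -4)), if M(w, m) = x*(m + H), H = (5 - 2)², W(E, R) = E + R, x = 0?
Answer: 0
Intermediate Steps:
H = 9 (H = 3² = 9)
M(w, m) = 0 (M(w, m) = 0*(m + 9) = 0*(9 + m) = 0)
-9*M(-20, W(6 - 5, -4)) = -9*0 = 0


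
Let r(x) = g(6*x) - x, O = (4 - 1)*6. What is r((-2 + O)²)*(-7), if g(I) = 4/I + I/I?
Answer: 685433/384 ≈ 1785.0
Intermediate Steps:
g(I) = 1 + 4/I (g(I) = 4/I + 1 = 1 + 4/I)
O = 18 (O = 3*6 = 18)
r(x) = -x + (4 + 6*x)/(6*x) (r(x) = (4 + 6*x)/((6*x)) - x = (1/(6*x))*(4 + 6*x) - x = (4 + 6*x)/(6*x) - x = -x + (4 + 6*x)/(6*x))
r((-2 + O)²)*(-7) = (1 - (-2 + 18)² + 2/(3*((-2 + 18)²)))*(-7) = (1 - 1*16² + 2/(3*(16²)))*(-7) = (1 - 1*256 + (⅔)/256)*(-7) = (1 - 256 + (⅔)*(1/256))*(-7) = (1 - 256 + 1/384)*(-7) = -97919/384*(-7) = 685433/384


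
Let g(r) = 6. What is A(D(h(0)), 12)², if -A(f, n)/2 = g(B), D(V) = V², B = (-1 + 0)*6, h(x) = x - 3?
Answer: 144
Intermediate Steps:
h(x) = -3 + x
B = -6 (B = -1*6 = -6)
A(f, n) = -12 (A(f, n) = -2*6 = -12)
A(D(h(0)), 12)² = (-12)² = 144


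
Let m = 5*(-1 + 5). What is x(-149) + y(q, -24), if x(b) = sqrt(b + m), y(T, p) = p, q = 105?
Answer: -24 + I*sqrt(129) ≈ -24.0 + 11.358*I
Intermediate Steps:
m = 20 (m = 5*4 = 20)
x(b) = sqrt(20 + b) (x(b) = sqrt(b + 20) = sqrt(20 + b))
x(-149) + y(q, -24) = sqrt(20 - 149) - 24 = sqrt(-129) - 24 = I*sqrt(129) - 24 = -24 + I*sqrt(129)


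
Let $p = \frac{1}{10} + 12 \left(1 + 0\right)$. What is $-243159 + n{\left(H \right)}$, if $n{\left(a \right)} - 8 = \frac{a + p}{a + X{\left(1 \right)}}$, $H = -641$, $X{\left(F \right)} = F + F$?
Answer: $- \frac{1553728601}{6390} \approx -2.4315 \cdot 10^{5}$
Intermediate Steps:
$X{\left(F \right)} = 2 F$
$p = \frac{121}{10}$ ($p = \frac{1}{10} + 12 \cdot 1 = \frac{1}{10} + 12 = \frac{121}{10} \approx 12.1$)
$n{\left(a \right)} = 8 + \frac{\frac{121}{10} + a}{2 + a}$ ($n{\left(a \right)} = 8 + \frac{a + \frac{121}{10}}{a + 2 \cdot 1} = 8 + \frac{\frac{121}{10} + a}{a + 2} = 8 + \frac{\frac{121}{10} + a}{2 + a}$)
$-243159 + n{\left(H \right)} = -243159 + \frac{281 + 90 \left(-641\right)}{10 \left(2 - 641\right)} = -243159 + \frac{281 - 57690}{10 \left(-639\right)} = -243159 + \frac{1}{10} \left(- \frac{1}{639}\right) \left(-57409\right) = -243159 + \frac{57409}{6390} = - \frac{1553728601}{6390}$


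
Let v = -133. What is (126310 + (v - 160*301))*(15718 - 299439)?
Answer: -22135061257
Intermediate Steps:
(126310 + (v - 160*301))*(15718 - 299439) = (126310 + (-133 - 160*301))*(15718 - 299439) = (126310 + (-133 - 48160))*(-283721) = (126310 - 48293)*(-283721) = 78017*(-283721) = -22135061257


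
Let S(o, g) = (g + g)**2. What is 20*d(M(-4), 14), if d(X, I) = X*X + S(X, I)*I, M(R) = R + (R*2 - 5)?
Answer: 225300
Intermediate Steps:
S(o, g) = 4*g**2 (S(o, g) = (2*g)**2 = 4*g**2)
M(R) = -5 + 3*R (M(R) = R + (2*R - 5) = R + (-5 + 2*R) = -5 + 3*R)
d(X, I) = X**2 + 4*I**3 (d(X, I) = X*X + (4*I**2)*I = X**2 + 4*I**3)
20*d(M(-4), 14) = 20*((-5 + 3*(-4))**2 + 4*14**3) = 20*((-5 - 12)**2 + 4*2744) = 20*((-17)**2 + 10976) = 20*(289 + 10976) = 20*11265 = 225300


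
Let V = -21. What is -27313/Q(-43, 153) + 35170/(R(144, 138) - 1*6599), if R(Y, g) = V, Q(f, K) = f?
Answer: 17929975/28466 ≈ 629.87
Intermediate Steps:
R(Y, g) = -21
-27313/Q(-43, 153) + 35170/(R(144, 138) - 1*6599) = -27313/(-43) + 35170/(-21 - 1*6599) = -27313*(-1/43) + 35170/(-21 - 6599) = 27313/43 + 35170/(-6620) = 27313/43 + 35170*(-1/6620) = 27313/43 - 3517/662 = 17929975/28466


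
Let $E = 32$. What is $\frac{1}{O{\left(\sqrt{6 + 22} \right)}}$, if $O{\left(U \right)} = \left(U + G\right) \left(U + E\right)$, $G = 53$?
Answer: $\frac{431}{692469} - \frac{85 \sqrt{7}}{1384938} \approx 0.00046003$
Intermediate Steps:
$O{\left(U \right)} = \left(32 + U\right) \left(53 + U\right)$ ($O{\left(U \right)} = \left(U + 53\right) \left(U + 32\right) = \left(53 + U\right) \left(32 + U\right) = \left(32 + U\right) \left(53 + U\right)$)
$\frac{1}{O{\left(\sqrt{6 + 22} \right)}} = \frac{1}{1696 + \left(\sqrt{6 + 22}\right)^{2} + 85 \sqrt{6 + 22}} = \frac{1}{1696 + \left(\sqrt{28}\right)^{2} + 85 \sqrt{28}} = \frac{1}{1696 + \left(2 \sqrt{7}\right)^{2} + 85 \cdot 2 \sqrt{7}} = \frac{1}{1696 + 28 + 170 \sqrt{7}} = \frac{1}{1724 + 170 \sqrt{7}}$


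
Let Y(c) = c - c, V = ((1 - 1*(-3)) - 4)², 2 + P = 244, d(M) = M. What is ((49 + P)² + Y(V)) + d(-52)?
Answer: 84629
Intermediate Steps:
P = 242 (P = -2 + 244 = 242)
V = 0 (V = ((1 + 3) - 4)² = (4 - 4)² = 0² = 0)
Y(c) = 0
((49 + P)² + Y(V)) + d(-52) = ((49 + 242)² + 0) - 52 = (291² + 0) - 52 = (84681 + 0) - 52 = 84681 - 52 = 84629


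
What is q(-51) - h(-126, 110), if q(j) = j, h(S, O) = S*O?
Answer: 13809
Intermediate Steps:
h(S, O) = O*S
q(-51) - h(-126, 110) = -51 - 110*(-126) = -51 - 1*(-13860) = -51 + 13860 = 13809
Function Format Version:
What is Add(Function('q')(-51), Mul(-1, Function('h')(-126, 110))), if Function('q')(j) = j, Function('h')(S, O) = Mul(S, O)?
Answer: 13809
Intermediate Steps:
Function('h')(S, O) = Mul(O, S)
Add(Function('q')(-51), Mul(-1, Function('h')(-126, 110))) = Add(-51, Mul(-1, Mul(110, -126))) = Add(-51, Mul(-1, -13860)) = Add(-51, 13860) = 13809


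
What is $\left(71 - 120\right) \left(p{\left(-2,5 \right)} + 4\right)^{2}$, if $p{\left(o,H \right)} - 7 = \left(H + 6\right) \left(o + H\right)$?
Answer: $-94864$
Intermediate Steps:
$p{\left(o,H \right)} = 7 + \left(6 + H\right) \left(H + o\right)$ ($p{\left(o,H \right)} = 7 + \left(H + 6\right) \left(o + H\right) = 7 + \left(6 + H\right) \left(H + o\right)$)
$\left(71 - 120\right) \left(p{\left(-2,5 \right)} + 4\right)^{2} = \left(71 - 120\right) \left(\left(7 + 5^{2} + 6 \cdot 5 + 6 \left(-2\right) + 5 \left(-2\right)\right) + 4\right)^{2} = - 49 \left(\left(7 + 25 + 30 - 12 - 10\right) + 4\right)^{2} = - 49 \left(40 + 4\right)^{2} = - 49 \cdot 44^{2} = \left(-49\right) 1936 = -94864$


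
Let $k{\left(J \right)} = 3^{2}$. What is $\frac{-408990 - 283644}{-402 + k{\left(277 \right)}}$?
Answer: $\frac{230878}{131} \approx 1762.4$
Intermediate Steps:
$k{\left(J \right)} = 9$
$\frac{-408990 - 283644}{-402 + k{\left(277 \right)}} = \frac{-408990 - 283644}{-402 + 9} = - \frac{692634}{-393} = \left(-692634\right) \left(- \frac{1}{393}\right) = \frac{230878}{131}$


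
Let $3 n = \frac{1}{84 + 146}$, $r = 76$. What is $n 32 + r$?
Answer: $\frac{26236}{345} \approx 76.046$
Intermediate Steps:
$n = \frac{1}{690}$ ($n = \frac{1}{3 \left(84 + 146\right)} = \frac{1}{3 \cdot 230} = \frac{1}{3} \cdot \frac{1}{230} = \frac{1}{690} \approx 0.0014493$)
$n 32 + r = \frac{1}{690} \cdot 32 + 76 = \frac{16}{345} + 76 = \frac{26236}{345}$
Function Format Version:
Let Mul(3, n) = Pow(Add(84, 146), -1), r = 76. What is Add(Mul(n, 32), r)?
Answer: Rational(26236, 345) ≈ 76.046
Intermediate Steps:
n = Rational(1, 690) (n = Mul(Rational(1, 3), Pow(Add(84, 146), -1)) = Mul(Rational(1, 3), Pow(230, -1)) = Mul(Rational(1, 3), Rational(1, 230)) = Rational(1, 690) ≈ 0.0014493)
Add(Mul(n, 32), r) = Add(Mul(Rational(1, 690), 32), 76) = Add(Rational(16, 345), 76) = Rational(26236, 345)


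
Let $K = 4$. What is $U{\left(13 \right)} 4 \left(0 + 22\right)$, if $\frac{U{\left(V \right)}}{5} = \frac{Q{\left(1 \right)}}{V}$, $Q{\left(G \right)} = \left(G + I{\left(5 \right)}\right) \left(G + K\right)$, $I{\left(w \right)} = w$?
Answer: $\frac{13200}{13} \approx 1015.4$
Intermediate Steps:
$Q{\left(G \right)} = \left(4 + G\right) \left(5 + G\right)$ ($Q{\left(G \right)} = \left(G + 5\right) \left(G + 4\right) = \left(5 + G\right) \left(4 + G\right) = \left(4 + G\right) \left(5 + G\right)$)
$U{\left(V \right)} = \frac{150}{V}$ ($U{\left(V \right)} = 5 \frac{20 + 1^{2} + 9 \cdot 1}{V} = 5 \frac{20 + 1 + 9}{V} = 5 \frac{30}{V} = \frac{150}{V}$)
$U{\left(13 \right)} 4 \left(0 + 22\right) = \frac{150}{13} \cdot 4 \left(0 + 22\right) = 150 \cdot \frac{1}{13} \cdot 4 \cdot 22 = \frac{150}{13} \cdot 88 = \frac{13200}{13}$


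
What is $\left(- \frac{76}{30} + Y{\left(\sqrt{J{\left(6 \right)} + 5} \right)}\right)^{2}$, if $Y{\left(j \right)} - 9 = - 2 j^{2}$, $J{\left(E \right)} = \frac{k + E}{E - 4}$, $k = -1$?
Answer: $\frac{16384}{225} \approx 72.818$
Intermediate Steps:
$J{\left(E \right)} = \frac{-1 + E}{-4 + E}$ ($J{\left(E \right)} = \frac{-1 + E}{E - 4} = \frac{-1 + E}{-4 + E}$)
$Y{\left(j \right)} = 9 - 2 j^{2}$
$\left(- \frac{76}{30} + Y{\left(\sqrt{J{\left(6 \right)} + 5} \right)}\right)^{2} = \left(- \frac{76}{30} + \left(9 - 2 \left(\sqrt{\frac{-1 + 6}{-4 + 6} + 5}\right)^{2}\right)\right)^{2} = \left(\left(-76\right) \frac{1}{30} + \left(9 - 2 \left(\sqrt{\frac{1}{2} \cdot 5 + 5}\right)^{2}\right)\right)^{2} = \left(- \frac{38}{15} + \left(9 - 2 \left(\sqrt{\frac{1}{2} \cdot 5 + 5}\right)^{2}\right)\right)^{2} = \left(- \frac{38}{15} + \left(9 - 2 \left(\sqrt{\frac{5}{2} + 5}\right)^{2}\right)\right)^{2} = \left(- \frac{38}{15} + \left(9 - 2 \left(\sqrt{\frac{15}{2}}\right)^{2}\right)\right)^{2} = \left(- \frac{38}{15} + \left(9 - 2 \left(\frac{\sqrt{30}}{2}\right)^{2}\right)\right)^{2} = \left(- \frac{38}{15} + \left(9 - 15\right)\right)^{2} = \left(- \frac{38}{15} - 6\right)^{2} = \left(- \frac{128}{15}\right)^{2} = \frac{16384}{225}$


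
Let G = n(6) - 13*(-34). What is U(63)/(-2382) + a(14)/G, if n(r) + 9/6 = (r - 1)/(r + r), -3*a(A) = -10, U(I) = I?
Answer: -79351/4201054 ≈ -0.018888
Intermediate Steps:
a(A) = 10/3 (a(A) = -⅓*(-10) = 10/3)
n(r) = -3/2 + (-1 + r)/(2*r) (n(r) = -3/2 + (r - 1)/(r + r) = -3/2 + (-1 + r)/((2*r)) = -3/2 + (-1 + r)*(1/(2*r)) = -3/2 + (-1 + r)/(2*r))
G = 5291/12 (G = (-½ - 1*6)/6 - 13*(-34) = (-½ - 6)/6 + 442 = (⅙)*(-13/2) + 442 = -13/12 + 442 = 5291/12 ≈ 440.92)
U(63)/(-2382) + a(14)/G = 63/(-2382) + 10/(3*(5291/12)) = 63*(-1/2382) + (10/3)*(12/5291) = -21/794 + 40/5291 = -79351/4201054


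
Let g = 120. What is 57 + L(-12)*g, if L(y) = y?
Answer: -1383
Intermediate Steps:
57 + L(-12)*g = 57 - 12*120 = 57 - 1440 = -1383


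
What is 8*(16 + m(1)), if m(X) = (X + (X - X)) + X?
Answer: 144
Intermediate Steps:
m(X) = 2*X (m(X) = (X + 0) + X = X + X = 2*X)
8*(16 + m(1)) = 8*(16 + 2*1) = 8*(16 + 2) = 8*18 = 144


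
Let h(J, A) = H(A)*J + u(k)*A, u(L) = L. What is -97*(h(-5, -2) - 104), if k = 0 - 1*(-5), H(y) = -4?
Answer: 9118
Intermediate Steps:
k = 5 (k = 0 + 5 = 5)
h(J, A) = -4*J + 5*A
-97*(h(-5, -2) - 104) = -97*((-4*(-5) + 5*(-2)) - 104) = -97*((20 - 10) - 104) = -97*(10 - 104) = -97*(-94) = 9118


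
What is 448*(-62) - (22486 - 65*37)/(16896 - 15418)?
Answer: -41073009/1478 ≈ -27790.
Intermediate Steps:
448*(-62) - (22486 - 65*37)/(16896 - 15418) = -27776 - (22486 - 2405)/1478 = -27776 - 20081/1478 = -41073009/1478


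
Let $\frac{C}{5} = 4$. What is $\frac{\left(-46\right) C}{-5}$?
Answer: $184$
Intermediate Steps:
$C = 20$ ($C = 5 \cdot 4 = 20$)
$\frac{\left(-46\right) C}{-5} = \frac{\left(-46\right) 20}{-5} = \left(-920\right) \left(- \frac{1}{5}\right) = 184$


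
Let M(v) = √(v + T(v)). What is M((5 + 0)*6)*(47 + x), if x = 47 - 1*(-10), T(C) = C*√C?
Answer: 104*√(30 + 30*√30) ≈ 1449.7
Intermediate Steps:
T(C) = C^(3/2)
M(v) = √(v + v^(3/2))
x = 57 (x = 47 + 10 = 57)
M((5 + 0)*6)*(47 + x) = √((5 + 0)*6 + ((5 + 0)*6)^(3/2))*(47 + 57) = √(5*6 + (5*6)^(3/2))*104 = √(30 + 30^(3/2))*104 = √(30 + 30*√30)*104 = 104*√(30 + 30*√30)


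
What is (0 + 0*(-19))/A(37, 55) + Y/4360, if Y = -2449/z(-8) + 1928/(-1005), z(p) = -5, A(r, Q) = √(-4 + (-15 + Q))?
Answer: 490321/4381800 ≈ 0.11190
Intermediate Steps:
A(r, Q) = √(-19 + Q)
Y = 490321/1005 (Y = -2449/(-5) + 1928/(-1005) = -2449*(-⅕) + 1928*(-1/1005) = 2449/5 - 1928/1005 = 490321/1005 ≈ 487.88)
(0 + 0*(-19))/A(37, 55) + Y/4360 = (0 + 0*(-19))/(√(-19 + 55)) + (490321/1005)/4360 = (0 + 0)/(√36) + (490321/1005)*(1/4360) = 0/6 + 490321/4381800 = 0*(⅙) + 490321/4381800 = 0 + 490321/4381800 = 490321/4381800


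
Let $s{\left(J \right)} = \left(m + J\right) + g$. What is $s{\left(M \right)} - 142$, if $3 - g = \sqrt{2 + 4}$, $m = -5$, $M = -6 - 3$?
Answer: $-153 - \sqrt{6} \approx -155.45$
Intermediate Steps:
$M = -9$
$g = 3 - \sqrt{6}$ ($g = 3 - \sqrt{2 + 4} = 3 - \sqrt{6} \approx 0.55051$)
$s{\left(J \right)} = -2 + J - \sqrt{6}$ ($s{\left(J \right)} = \left(-5 + J\right) + \left(3 - \sqrt{6}\right) = -2 + J - \sqrt{6}$)
$s{\left(M \right)} - 142 = \left(-2 - 9 - \sqrt{6}\right) - 142 = \left(-11 - \sqrt{6}\right) - 142 = -153 - \sqrt{6}$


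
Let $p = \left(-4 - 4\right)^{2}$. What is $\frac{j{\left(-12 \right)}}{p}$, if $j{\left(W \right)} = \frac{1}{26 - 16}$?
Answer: $\frac{1}{640} \approx 0.0015625$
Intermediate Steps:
$p = 64$ ($p = \left(-8\right)^{2} = 64$)
$j{\left(W \right)} = \frac{1}{10}$ ($j{\left(W \right)} = \frac{1}{26 - 16} = \frac{1}{10}$)
$\frac{j{\left(-12 \right)}}{p} = \frac{1}{10 \cdot 64} = \frac{1}{10} \cdot \frac{1}{64} = \frac{1}{640}$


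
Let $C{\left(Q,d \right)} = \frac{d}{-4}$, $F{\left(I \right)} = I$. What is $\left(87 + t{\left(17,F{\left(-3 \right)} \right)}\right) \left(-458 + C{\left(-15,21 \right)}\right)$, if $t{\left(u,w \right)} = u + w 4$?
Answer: $-42619$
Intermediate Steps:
$t{\left(u,w \right)} = u + 4 w$
$C{\left(Q,d \right)} = - \frac{d}{4}$ ($C{\left(Q,d \right)} = d \left(- \frac{1}{4}\right) = - \frac{d}{4}$)
$\left(87 + t{\left(17,F{\left(-3 \right)} \right)}\right) \left(-458 + C{\left(-15,21 \right)}\right) = \left(87 + \left(17 + 4 \left(-3\right)\right)\right) \left(-458 - \frac{21}{4}\right) = \left(87 + \left(17 - 12\right)\right) \left(-458 - \frac{21}{4}\right) = \left(87 + 5\right) \left(- \frac{1853}{4}\right) = 92 \left(- \frac{1853}{4}\right) = -42619$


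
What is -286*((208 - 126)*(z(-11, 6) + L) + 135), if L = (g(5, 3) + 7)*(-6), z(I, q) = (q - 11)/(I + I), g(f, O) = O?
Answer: 1363180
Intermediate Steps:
z(I, q) = (-11 + q)/(2*I) (z(I, q) = (-11 + q)/((2*I)) = (-11 + q)*(1/(2*I)) = (-11 + q)/(2*I))
L = -60 (L = (3 + 7)*(-6) = 10*(-6) = -60)
-286*((208 - 126)*(z(-11, 6) + L) + 135) = -286*((208 - 126)*((1/2)*(-11 + 6)/(-11) - 60) + 135) = -286*(82*((1/2)*(-1/11)*(-5) - 60) + 135) = -286*(82*(5/22 - 60) + 135) = -286*(82*(-1315/22) + 135) = -286*(-53915/11 + 135) = -286*(-52430/11) = 1363180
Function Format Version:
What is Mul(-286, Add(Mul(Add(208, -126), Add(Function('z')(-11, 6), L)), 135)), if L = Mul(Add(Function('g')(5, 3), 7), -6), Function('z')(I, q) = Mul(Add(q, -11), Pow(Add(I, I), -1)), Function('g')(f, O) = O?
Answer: 1363180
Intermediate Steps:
Function('z')(I, q) = Mul(Rational(1, 2), Pow(I, -1), Add(-11, q)) (Function('z')(I, q) = Mul(Add(-11, q), Pow(Mul(2, I), -1)) = Mul(Add(-11, q), Mul(Rational(1, 2), Pow(I, -1))) = Mul(Rational(1, 2), Pow(I, -1), Add(-11, q)))
L = -60 (L = Mul(Add(3, 7), -6) = Mul(10, -6) = -60)
Mul(-286, Add(Mul(Add(208, -126), Add(Function('z')(-11, 6), L)), 135)) = Mul(-286, Add(Mul(Add(208, -126), Add(Mul(Rational(1, 2), Pow(-11, -1), Add(-11, 6)), -60)), 135)) = Mul(-286, Add(Mul(82, Add(Mul(Rational(1, 2), Rational(-1, 11), -5), -60)), 135)) = Mul(-286, Add(Mul(82, Add(Rational(5, 22), -60)), 135)) = Mul(-286, Add(Mul(82, Rational(-1315, 22)), 135)) = Mul(-286, Add(Rational(-53915, 11), 135)) = Mul(-286, Rational(-52430, 11)) = 1363180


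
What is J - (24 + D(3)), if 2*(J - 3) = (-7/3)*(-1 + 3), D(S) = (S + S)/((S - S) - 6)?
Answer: -67/3 ≈ -22.333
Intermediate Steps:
D(S) = -S/3 (D(S) = (2*S)/(0 - 6) = (2*S)/(-6) = (2*S)*(-⅙) = -S/3)
J = ⅔ (J = 3 + ((-7/3)*(-1 + 3))/2 = 3 + (-7*⅓*2)/2 = 3 + (-7/3*2)/2 = 3 + (½)*(-14/3) = 3 - 7/3 = ⅔ ≈ 0.66667)
J - (24 + D(3)) = ⅔ - (24 - ⅓*3) = ⅔ - (24 - 1) = ⅔ - 1*23 = ⅔ - 23 = -67/3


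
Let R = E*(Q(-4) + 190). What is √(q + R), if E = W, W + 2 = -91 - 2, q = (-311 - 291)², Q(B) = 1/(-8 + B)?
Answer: √12397029/6 ≈ 586.82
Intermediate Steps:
q = 362404 (q = (-602)² = 362404)
W = -95 (W = -2 + (-91 - 2) = -2 - 93 = -95)
E = -95
R = -216505/12 (R = -95*(1/(-8 - 4) + 190) = -95*(1/(-12) + 190) = -95*(-1/12 + 190) = -95*2279/12 = -216505/12 ≈ -18042.)
√(q + R) = √(362404 - 216505/12) = √(4132343/12) = √12397029/6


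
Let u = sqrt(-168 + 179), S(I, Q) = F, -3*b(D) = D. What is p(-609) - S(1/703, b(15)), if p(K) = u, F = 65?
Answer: -65 + sqrt(11) ≈ -61.683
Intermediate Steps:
b(D) = -D/3
S(I, Q) = 65
u = sqrt(11) ≈ 3.3166
p(K) = sqrt(11)
p(-609) - S(1/703, b(15)) = sqrt(11) - 1*65 = sqrt(11) - 65 = -65 + sqrt(11)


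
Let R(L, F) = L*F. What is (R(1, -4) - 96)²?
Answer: 10000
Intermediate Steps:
R(L, F) = F*L
(R(1, -4) - 96)² = (-4*1 - 96)² = (-4 - 96)² = (-100)² = 10000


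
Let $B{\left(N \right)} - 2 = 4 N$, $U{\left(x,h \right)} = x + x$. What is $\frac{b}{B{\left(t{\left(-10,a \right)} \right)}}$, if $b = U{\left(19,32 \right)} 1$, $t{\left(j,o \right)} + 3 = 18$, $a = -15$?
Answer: $\frac{19}{31} \approx 0.6129$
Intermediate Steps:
$U{\left(x,h \right)} = 2 x$
$t{\left(j,o \right)} = 15$ ($t{\left(j,o \right)} = -3 + 18 = 15$)
$B{\left(N \right)} = 2 + 4 N$
$b = 38$ ($b = 2 \cdot 19 \cdot 1 = 38 \cdot 1 = 38$)
$\frac{b}{B{\left(t{\left(-10,a \right)} \right)}} = \frac{38}{2 + 4 \cdot 15} = \frac{38}{2 + 60} = \frac{38}{62} = 38 \cdot \frac{1}{62} = \frac{19}{31}$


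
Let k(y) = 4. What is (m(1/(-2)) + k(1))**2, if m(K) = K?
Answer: 49/4 ≈ 12.250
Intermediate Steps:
(m(1/(-2)) + k(1))**2 = (1/(-2) + 4)**2 = (-1/2 + 4)**2 = (7/2)**2 = 49/4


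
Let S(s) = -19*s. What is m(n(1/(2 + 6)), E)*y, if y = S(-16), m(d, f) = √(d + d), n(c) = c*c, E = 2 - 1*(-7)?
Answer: 38*√2 ≈ 53.740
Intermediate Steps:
E = 9 (E = 2 + 7 = 9)
n(c) = c²
m(d, f) = √2*√d (m(d, f) = √(2*d) = √2*√d)
y = 304 (y = -19*(-16) = 304)
m(n(1/(2 + 6)), E)*y = (√2*√((1/(2 + 6))²))*304 = (√2*√((1/8)²))*304 = (√2*√((⅛)²))*304 = (√2*√(1/64))*304 = (√2*(⅛))*304 = (√2/8)*304 = 38*√2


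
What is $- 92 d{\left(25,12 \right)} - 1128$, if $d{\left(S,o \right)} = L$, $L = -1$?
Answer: $-1036$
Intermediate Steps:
$d{\left(S,o \right)} = -1$
$- 92 d{\left(25,12 \right)} - 1128 = \left(-92\right) \left(-1\right) - 1128 = 92 - 1128 = -1036$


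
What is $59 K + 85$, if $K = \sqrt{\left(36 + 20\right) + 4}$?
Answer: $85 + 118 \sqrt{15} \approx 542.01$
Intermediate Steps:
$K = 2 \sqrt{15}$ ($K = \sqrt{56 + 4} = \sqrt{60} = 2 \sqrt{15} \approx 7.746$)
$59 K + 85 = 59 \cdot 2 \sqrt{15} + 85 = 118 \sqrt{15} + 85 = 85 + 118 \sqrt{15}$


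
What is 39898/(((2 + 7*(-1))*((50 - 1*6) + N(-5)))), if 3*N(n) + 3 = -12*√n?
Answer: -1715614/9645 - 159592*I*√5/9645 ≈ -177.88 - 36.999*I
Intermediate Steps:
N(n) = -1 - 4*√n (N(n) = -1 + (-12*√n)/3 = -1 - 4*√n)
39898/(((2 + 7*(-1))*((50 - 1*6) + N(-5)))) = 39898/(((2 + 7*(-1))*((50 - 1*6) + (-1 - 4*I*√5)))) = 39898/(((2 - 7)*((50 - 6) + (-1 - 4*I*√5)))) = 39898/((-5*(44 + (-1 - 4*I*√5)))) = 39898/((-5*(43 - 4*I*√5))) = 39898/(-215 + 20*I*√5)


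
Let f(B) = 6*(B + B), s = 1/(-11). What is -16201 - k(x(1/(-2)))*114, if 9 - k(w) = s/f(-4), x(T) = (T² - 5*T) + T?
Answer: -1515957/88 ≈ -17227.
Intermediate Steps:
s = -1/11 ≈ -0.090909
x(T) = T² - 4*T
f(B) = 12*B (f(B) = 6*(2*B) = 12*B)
k(w) = 4751/528 (k(w) = 9 - (-1)/(11*(12*(-4))) = 9 - (-1)/(11*(-48)) = 9 - (-1)*(-1)/(11*48) = 9 - 1*1/528 = 9 - 1/528 = 4751/528)
-16201 - k(x(1/(-2)))*114 = -16201 - 4751*114/528 = -16201 - 1*90269/88 = -16201 - 90269/88 = -1515957/88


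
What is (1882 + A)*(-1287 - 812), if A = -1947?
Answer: 136435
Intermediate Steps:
(1882 + A)*(-1287 - 812) = (1882 - 1947)*(-1287 - 812) = -65*(-2099) = 136435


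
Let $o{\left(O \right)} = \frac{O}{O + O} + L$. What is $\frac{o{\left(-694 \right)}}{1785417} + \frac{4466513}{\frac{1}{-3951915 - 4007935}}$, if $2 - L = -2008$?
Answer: $- \frac{126953052418990039679}{3570834} \approx -3.5553 \cdot 10^{13}$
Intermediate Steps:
$L = 2010$ ($L = 2 - -2008 = 2 + 2008 = 2010$)
$o{\left(O \right)} = \frac{4021}{2}$ ($o{\left(O \right)} = \frac{O}{O + O} + 2010 = \frac{O}{2 O} + 2010 = \frac{1}{2 O} O + 2010 = \frac{1}{2} + 2010 = \frac{4021}{2}$)
$\frac{o{\left(-694 \right)}}{1785417} + \frac{4466513}{\frac{1}{-3951915 - 4007935}} = \frac{4021}{2 \cdot 1785417} + \frac{4466513}{\frac{1}{-3951915 - 4007935}} = \frac{4021}{2} \cdot \frac{1}{1785417} + \frac{4466513}{\frac{1}{-7959850}} = \frac{4021}{3570834} + \frac{4466513}{- \frac{1}{7959850}} = \frac{4021}{3570834} + 4466513 \left(-7959850\right) = \frac{4021}{3570834} - 35552773503050 = - \frac{126953052418990039679}{3570834}$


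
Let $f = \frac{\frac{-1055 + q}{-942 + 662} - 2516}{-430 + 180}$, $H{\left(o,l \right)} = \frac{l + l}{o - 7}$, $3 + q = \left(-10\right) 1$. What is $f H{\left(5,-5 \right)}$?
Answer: $\frac{175853}{3500} \approx 50.244$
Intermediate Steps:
$q = -13$ ($q = -3 - 10 = -13$)
$H{\left(o,l \right)} = \frac{2 l}{-7 + o}$
$f = \frac{175853}{17500}$ ($f = \frac{\frac{-1055 - 13}{-942 + 662} - 2516}{-430 + 180} = \frac{- \frac{1068}{-280} - 2516}{-250} = \left(\left(-1068\right) \left(- \frac{1}{280}\right) - 2516\right) \left(- \frac{1}{250}\right) = \left(\frac{267}{70} - 2516\right) \left(- \frac{1}{250}\right) = \left(- \frac{175853}{70}\right) \left(- \frac{1}{250}\right) = \frac{175853}{17500} \approx 10.049$)
$f H{\left(5,-5 \right)} = \frac{175853 \cdot 2 \left(-5\right) \frac{1}{-7 + 5}}{17500} = \frac{175853 \cdot 2 \left(-5\right) \frac{1}{-2}}{17500} = \frac{175853 \cdot 2 \left(-5\right) \left(- \frac{1}{2}\right)}{17500} = \frac{175853}{17500} \cdot 5 = \frac{175853}{3500}$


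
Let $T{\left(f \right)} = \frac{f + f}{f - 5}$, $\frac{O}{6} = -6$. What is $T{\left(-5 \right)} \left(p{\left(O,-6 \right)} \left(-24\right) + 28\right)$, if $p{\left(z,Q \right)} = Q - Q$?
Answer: $28$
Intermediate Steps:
$O = -36$ ($O = 6 \left(-6\right) = -36$)
$p{\left(z,Q \right)} = 0$
$T{\left(f \right)} = \frac{2 f}{-5 + f}$
$T{\left(-5 \right)} \left(p{\left(O,-6 \right)} \left(-24\right) + 28\right) = 2 \left(-5\right) \frac{1}{-5 - 5} \left(0 \left(-24\right) + 28\right) = 2 \left(-5\right) \frac{1}{-10} \left(0 + 28\right) = 2 \left(-5\right) \left(- \frac{1}{10}\right) 28 = 1 \cdot 28 = 28$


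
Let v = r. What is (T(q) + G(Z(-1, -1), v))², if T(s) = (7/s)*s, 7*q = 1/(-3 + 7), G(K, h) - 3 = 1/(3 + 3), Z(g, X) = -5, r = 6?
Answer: 3721/36 ≈ 103.36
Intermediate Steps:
v = 6
G(K, h) = 19/6 (G(K, h) = 3 + 1/(3 + 3) = 3 + 1/6 = 3 + ⅙ = 19/6)
q = 1/28 (q = 1/(7*(-3 + 7)) = (⅐)/4 = (⅐)*(¼) = 1/28 ≈ 0.035714)
T(s) = 7
(T(q) + G(Z(-1, -1), v))² = (7 + 19/6)² = (61/6)² = 3721/36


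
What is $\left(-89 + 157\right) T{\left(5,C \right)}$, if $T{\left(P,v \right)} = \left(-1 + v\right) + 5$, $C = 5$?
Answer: $612$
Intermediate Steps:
$T{\left(P,v \right)} = 4 + v$
$\left(-89 + 157\right) T{\left(5,C \right)} = \left(-89 + 157\right) \left(4 + 5\right) = 68 \cdot 9 = 612$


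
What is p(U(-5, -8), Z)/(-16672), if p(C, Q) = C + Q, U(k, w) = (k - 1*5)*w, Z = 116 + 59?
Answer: -255/16672 ≈ -0.015295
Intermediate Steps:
Z = 175
U(k, w) = w*(-5 + k) (U(k, w) = (k - 5)*w = (-5 + k)*w = w*(-5 + k))
p(U(-5, -8), Z)/(-16672) = (-8*(-5 - 5) + 175)/(-16672) = (-8*(-10) + 175)*(-1/16672) = (80 + 175)*(-1/16672) = 255*(-1/16672) = -255/16672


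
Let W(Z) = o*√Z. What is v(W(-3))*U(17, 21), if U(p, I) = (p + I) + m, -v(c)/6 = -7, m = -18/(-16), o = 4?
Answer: 6573/4 ≈ 1643.3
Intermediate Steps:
m = 9/8 (m = -18*(-1/16) = 9/8 ≈ 1.1250)
W(Z) = 4*√Z
v(c) = 42 (v(c) = -6*(-7) = 42)
U(p, I) = 9/8 + I + p (U(p, I) = (p + I) + 9/8 = (I + p) + 9/8 = 9/8 + I + p)
v(W(-3))*U(17, 21) = 42*(9/8 + 21 + 17) = 42*(313/8) = 6573/4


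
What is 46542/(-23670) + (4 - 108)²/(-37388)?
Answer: -6397843/2836455 ≈ -2.2556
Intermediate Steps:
46542/(-23670) + (4 - 108)²/(-37388) = 46542*(-1/23670) + (-104)²*(-1/37388) = -7757/3945 + 10816*(-1/37388) = -7757/3945 - 208/719 = -6397843/2836455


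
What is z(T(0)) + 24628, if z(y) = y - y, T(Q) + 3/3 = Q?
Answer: 24628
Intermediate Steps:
T(Q) = -1 + Q
z(y) = 0
z(T(0)) + 24628 = 0 + 24628 = 24628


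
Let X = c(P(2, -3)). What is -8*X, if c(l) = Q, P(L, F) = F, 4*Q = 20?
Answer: -40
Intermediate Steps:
Q = 5 (Q = (¼)*20 = 5)
c(l) = 5
X = 5
-8*X = -8*5 = -40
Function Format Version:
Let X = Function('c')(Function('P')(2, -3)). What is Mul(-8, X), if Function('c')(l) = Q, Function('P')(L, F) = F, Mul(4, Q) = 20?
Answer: -40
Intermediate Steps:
Q = 5 (Q = Mul(Rational(1, 4), 20) = 5)
Function('c')(l) = 5
X = 5
Mul(-8, X) = Mul(-8, 5) = -40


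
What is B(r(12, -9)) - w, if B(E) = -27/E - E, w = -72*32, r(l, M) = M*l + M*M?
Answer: 2332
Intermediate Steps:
r(l, M) = M² + M*l (r(l, M) = M*l + M² = M² + M*l)
w = -2304
B(E) = -E - 27/E
B(r(12, -9)) - w = (-(-9)*(-9 + 12) - 27*(-1/(9*(-9 + 12)))) - 1*(-2304) = (-(-9)*3 - 27/((-9*3))) + 2304 = (-1*(-27) - 27/(-27)) + 2304 = (27 - 27*(-1/27)) + 2304 = (27 + 1) + 2304 = 28 + 2304 = 2332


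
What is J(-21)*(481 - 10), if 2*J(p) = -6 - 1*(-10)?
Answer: 942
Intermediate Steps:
J(p) = 2 (J(p) = (-6 - 1*(-10))/2 = (-6 + 10)/2 = (1/2)*4 = 2)
J(-21)*(481 - 10) = 2*(481 - 10) = 2*471 = 942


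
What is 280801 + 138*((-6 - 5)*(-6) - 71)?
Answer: 280111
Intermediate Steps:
280801 + 138*((-6 - 5)*(-6) - 71) = 280801 + 138*(-11*(-6) - 71) = 280801 + 138*(66 - 71) = 280801 + 138*(-5) = 280801 - 690 = 280111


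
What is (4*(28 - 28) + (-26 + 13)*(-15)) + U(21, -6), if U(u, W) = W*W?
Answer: 231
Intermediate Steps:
U(u, W) = W²
(4*(28 - 28) + (-26 + 13)*(-15)) + U(21, -6) = (4*(28 - 28) + (-26 + 13)*(-15)) + (-6)² = (4*0 - 13*(-15)) + 36 = (0 + 195) + 36 = 195 + 36 = 231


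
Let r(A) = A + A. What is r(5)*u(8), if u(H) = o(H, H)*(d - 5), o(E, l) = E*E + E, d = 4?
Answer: -720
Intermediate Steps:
o(E, l) = E + E² (o(E, l) = E² + E = E + E²)
r(A) = 2*A
u(H) = -H*(1 + H) (u(H) = (H*(1 + H))*(4 - 5) = (H*(1 + H))*(-1) = -H*(1 + H))
r(5)*u(8) = (2*5)*(-1*8*(1 + 8)) = 10*(-1*8*9) = 10*(-72) = -720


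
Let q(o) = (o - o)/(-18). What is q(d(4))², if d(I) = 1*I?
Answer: 0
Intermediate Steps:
d(I) = I
q(o) = 0 (q(o) = 0*(-1/18) = 0)
q(d(4))² = 0² = 0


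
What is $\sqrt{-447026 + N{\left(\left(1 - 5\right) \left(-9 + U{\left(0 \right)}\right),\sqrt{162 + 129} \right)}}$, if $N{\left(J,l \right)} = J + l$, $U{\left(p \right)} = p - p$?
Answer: $\sqrt{-446990 + \sqrt{291}} \approx 668.56 i$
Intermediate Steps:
$U{\left(p \right)} = 0$
$\sqrt{-447026 + N{\left(\left(1 - 5\right) \left(-9 + U{\left(0 \right)}\right),\sqrt{162 + 129} \right)}} = \sqrt{-447026 + \left(\left(1 - 5\right) \left(-9 + 0\right) + \sqrt{162 + 129}\right)} = \sqrt{-447026 + \left(\left(-4\right) \left(-9\right) + \sqrt{291}\right)} = \sqrt{-447026 + \left(36 + \sqrt{291}\right)} = \sqrt{-446990 + \sqrt{291}}$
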